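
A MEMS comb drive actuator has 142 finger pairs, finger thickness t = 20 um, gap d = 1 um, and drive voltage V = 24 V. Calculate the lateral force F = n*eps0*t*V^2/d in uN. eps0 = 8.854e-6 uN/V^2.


Step 1: Parameters: n=142, eps0=8.854e-6 uN/V^2, t=20 um, V=24 V, d=1 um
Step 2: V^2 = 576
Step 3: F = 142 * 8.854e-6 * 20 * 576 / 1
F = 14.484 uN


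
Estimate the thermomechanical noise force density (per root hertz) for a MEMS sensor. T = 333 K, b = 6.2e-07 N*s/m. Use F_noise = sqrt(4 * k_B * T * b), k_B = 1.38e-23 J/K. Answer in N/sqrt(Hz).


Step 1: Compute 4 * k_B * T * b
= 4 * 1.38e-23 * 333 * 6.2e-07
= 1.1397e-26 N^2/Hz
Step 2: F_noise = sqrt(1.1397e-26)
F_noise = 1.07e-13 N/sqrt(Hz)


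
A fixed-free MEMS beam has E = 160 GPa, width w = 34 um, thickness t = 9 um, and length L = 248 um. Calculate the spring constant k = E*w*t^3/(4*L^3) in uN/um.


Step 1: Convert E to consistent units (1 GPa = 1000 uN/um^2).
E = 160 GPa = 160000 uN/um^2
Step 2: Compute t^3 = 9^3 = 729
Step 3: Compute L^3 = 248^3 = 15252992
Step 4: k = 160000 * 34 * 729 / (4 * 15252992)
k = 64.9997 uN/um


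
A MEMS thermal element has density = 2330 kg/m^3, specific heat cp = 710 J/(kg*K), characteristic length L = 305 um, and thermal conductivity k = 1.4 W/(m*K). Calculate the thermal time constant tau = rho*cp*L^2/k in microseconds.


Step 1: Convert L to m: L = 305e-6 m
Step 2: L^2 = (305e-6)^2 = 9.3025e-08 m^2
Step 3: tau = 2330 * 710 * 9.3025e-08 / 1.4 = 1.0992232679e-01 s
Step 4: Convert to microseconds (multiply by 1e6).
tau = 109922.327 us


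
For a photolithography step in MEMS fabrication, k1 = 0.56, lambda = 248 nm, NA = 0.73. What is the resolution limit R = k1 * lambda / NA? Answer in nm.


Step 1: Identify values: k1 = 0.56, lambda = 248 nm, NA = 0.73
Step 2: R = k1 * lambda / NA
R = 0.56 * 248 / 0.73
R = 190.2 nm


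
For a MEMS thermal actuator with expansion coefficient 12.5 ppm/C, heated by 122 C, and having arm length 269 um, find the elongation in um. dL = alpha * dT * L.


Step 1: Convert CTE: alpha = 12.5 ppm/C = 12.5e-6 /C
Step 2: dL = 12.5e-6 * 122 * 269
dL = 0.4102 um


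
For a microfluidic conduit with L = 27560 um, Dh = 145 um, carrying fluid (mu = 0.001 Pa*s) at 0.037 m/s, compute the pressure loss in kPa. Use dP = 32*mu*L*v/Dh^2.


Step 1: Convert to SI: L = 27560e-6 m, Dh = 145e-6 m
Step 2: dP = 32 * 0.001 * 27560e-6 * 0.037 / (145e-6)^2
Step 3: dP = 1552.01 Pa
Step 4: Convert to kPa: dP = 1.55 kPa


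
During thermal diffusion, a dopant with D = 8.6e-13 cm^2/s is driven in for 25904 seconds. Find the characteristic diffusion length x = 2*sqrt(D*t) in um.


Step 1: Compute D*t = 8.6e-13 * 25904 = 2.227744e-08 cm^2
Step 2: sqrt(D*t) = 1.49256e-04 cm
Step 3: x = 2 * 1.49256e-04 cm = 2.98512e-04 cm
Step 4: Convert to um (1 cm = 1e4 um): x = 2.985 um


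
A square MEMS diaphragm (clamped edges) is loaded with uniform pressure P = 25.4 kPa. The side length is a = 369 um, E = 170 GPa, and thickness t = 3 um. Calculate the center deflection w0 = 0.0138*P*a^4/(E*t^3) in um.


Step 1: Convert pressure to compatible units (E is in GPa, so P in GPa).
P = 25.4 kPa = 25.4e-6 GPa
Step 2: Compute numerator: 0.0138 * P * a^4.
a^4 = 369^4 = 18539817921
numerator = 0.0138 * 25.4e-6 * 18539817921 = 6.498577e+03
Step 3: Compute denominator: E * t^3 = 170 * 3^3 = 4590
Step 4: w0 = numerator / denominator = 6.498577e+03 / 4590 = 1.4158 um


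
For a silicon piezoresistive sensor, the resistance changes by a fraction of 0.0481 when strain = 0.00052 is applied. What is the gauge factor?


Step 1: Identify values.
dR/R = 0.0481, strain = 0.00052
Step 2: GF = (dR/R) / strain = 0.0481 / 0.00052
GF = 92.5


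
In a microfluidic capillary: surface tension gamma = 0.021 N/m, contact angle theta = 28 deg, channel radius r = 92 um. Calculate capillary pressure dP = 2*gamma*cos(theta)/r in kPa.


Step 1: cos(28 deg) = 0.8829
Step 2: Convert r to m: r = 92e-6 m
Step 3: dP = 2 * 0.021 * 0.8829 / 92e-6 = 403.1 Pa
Step 4: Convert Pa to kPa (divide by 1000).
dP = 0.4 kPa


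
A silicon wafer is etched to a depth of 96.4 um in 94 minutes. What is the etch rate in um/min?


Step 1: Etch rate = depth / time
Step 2: rate = 96.4 / 94
rate = 1.026 um/min


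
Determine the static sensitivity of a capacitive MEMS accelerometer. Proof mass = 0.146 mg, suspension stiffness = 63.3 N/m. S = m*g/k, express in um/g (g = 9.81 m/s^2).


Step 1: Convert mass: m = 0.146 mg = 1.46e-07 kg
Step 2: S = m * g / k = 1.46e-07 * 9.81 / 63.3
Step 3: S = 2.26e-08 m/g
Step 4: Convert to um/g: S = 0.023 um/g


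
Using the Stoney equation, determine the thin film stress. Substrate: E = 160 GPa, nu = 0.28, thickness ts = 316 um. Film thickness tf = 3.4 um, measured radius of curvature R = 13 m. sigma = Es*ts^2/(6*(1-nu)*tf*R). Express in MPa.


Step 1: Compute numerator: Es * ts^2 = 160 * 316^2 = 15976960 (GPa*um^2)
Step 2: Compute denominator (R in um): 6*(1-nu)*tf*R = 6*0.72*3.4*13e6 = 190944000.0 (um^2)
Step 3: sigma (GPa) = 15976960 / 190944000.0 = 8.3674e-02 GPa
Step 4: Convert to MPa (x1000): sigma = 83.7 MPa


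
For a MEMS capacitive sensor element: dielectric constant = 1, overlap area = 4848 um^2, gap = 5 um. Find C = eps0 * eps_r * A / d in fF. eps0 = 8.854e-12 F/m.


Step 1: Convert area to m^2: A = 4848e-12 m^2
Step 2: Convert gap to m: d = 5e-6 m
Step 3: C = eps0 * eps_r * A / d
C = 8.854e-12 * 1 * 4848e-12 / 5e-6
Step 4: Convert to fF (multiply by 1e15).
C = 8.58 fF


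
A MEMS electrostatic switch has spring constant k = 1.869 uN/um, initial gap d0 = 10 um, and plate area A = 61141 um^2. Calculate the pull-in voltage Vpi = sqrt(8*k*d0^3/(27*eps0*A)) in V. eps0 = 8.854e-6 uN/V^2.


Step 1: Compute numerator: 8 * k * d0^3 = 8 * 1.869 * 10^3 = 14952.0
Step 2: Compute denominator: 27 * eps0 * A = 27 * 8.854e-6 * 61141 = 14.616245
Step 3: Vpi = sqrt(14952.0 / 14.616245)
Vpi = 31.98 V


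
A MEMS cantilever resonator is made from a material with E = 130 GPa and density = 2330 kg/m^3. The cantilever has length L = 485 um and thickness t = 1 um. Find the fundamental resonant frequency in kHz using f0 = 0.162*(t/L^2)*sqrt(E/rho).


Step 1: Convert units to SI.
t_SI = 1e-6 m, L_SI = 485e-6 m
Step 2: Calculate sqrt(E/rho).
sqrt(130e9 / 2330) = 7469.54 m/s
Step 3: Compute f0.
f0 = 0.162 * 1e-6 / (485e-6)^2 * 7469.54 = 5144.3 Hz = 5.14 kHz


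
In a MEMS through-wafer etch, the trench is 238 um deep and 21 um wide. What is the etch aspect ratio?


Step 1: AR = depth / width
Step 2: AR = 238 / 21
AR = 11.3


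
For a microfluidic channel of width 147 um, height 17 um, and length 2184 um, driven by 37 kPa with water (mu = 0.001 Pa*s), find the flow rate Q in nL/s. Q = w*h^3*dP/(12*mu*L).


Step 1: Convert all dimensions to SI (meters).
w = 147e-6 m, h = 17e-6 m, L = 2184e-6 m, dP = 37e3 Pa
Step 2: Q = w * h^3 * dP / (12 * mu * L)
Q = 147e-6 * (17e-6)^3 * 37e3 / (12 * 0.001 * 2184e-6) = 1.01960497e-09 m^3/s
Step 3: Convert Q from m^3/s to nL/s (1 m^3 = 1e12 nL, so multiply by 1e12).
Q = 1019.605 nL/s


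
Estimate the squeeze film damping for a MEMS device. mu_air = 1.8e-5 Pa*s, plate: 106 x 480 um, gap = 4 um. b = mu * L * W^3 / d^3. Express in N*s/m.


Step 1: Convert to SI.
L = 106e-6 m, W = 480e-6 m, d = 4e-6 m
Step 2: W^3 = (480e-6)^3 = 1.11e-10 m^3
Step 3: d^3 = (4e-6)^3 = 6.40e-17 m^3
Step 4: b = 1.8e-5 * 106e-6 * 1.11e-10 / 6.40e-17
b = 3.30e-03 N*s/m


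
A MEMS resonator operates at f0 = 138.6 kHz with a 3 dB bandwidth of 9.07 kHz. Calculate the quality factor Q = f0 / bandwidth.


Step 1: Q = f0 / bandwidth
Step 2: Q = 138.6 / 9.07
Q = 15.3


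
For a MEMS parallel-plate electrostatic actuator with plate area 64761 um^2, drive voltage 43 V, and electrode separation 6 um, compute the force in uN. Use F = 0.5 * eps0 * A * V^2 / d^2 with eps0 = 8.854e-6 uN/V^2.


Step 1: Identify parameters.
eps0 = 8.854e-6 uN/V^2, A = 64761 um^2, V = 43 V, d = 6 um
Step 2: Compute V^2 = 43^2 = 1849
Step 3: Compute d^2 = 6^2 = 36
Step 4: F = 0.5 * 8.854e-6 * 64761 * 1849 / 36
F = 14.725 uN


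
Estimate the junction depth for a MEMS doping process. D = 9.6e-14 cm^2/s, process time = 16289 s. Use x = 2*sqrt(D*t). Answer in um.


Step 1: Compute D*t = 9.6e-14 * 16289 = 1.563744e-09 cm^2
Step 2: sqrt(D*t) = 3.9544e-05 cm
Step 3: x = 2 * 3.9544e-05 cm = 7.9088e-05 cm
Step 4: Convert to um (1 cm = 1e4 um): x = 0.791 um


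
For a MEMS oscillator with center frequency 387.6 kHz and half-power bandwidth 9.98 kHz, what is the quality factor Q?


Step 1: Q = f0 / bandwidth
Step 2: Q = 387.6 / 9.98
Q = 38.8


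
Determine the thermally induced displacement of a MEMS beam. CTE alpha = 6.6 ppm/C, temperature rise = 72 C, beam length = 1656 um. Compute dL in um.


Step 1: Convert CTE: alpha = 6.6 ppm/C = 6.6e-6 /C
Step 2: dL = 6.6e-6 * 72 * 1656
dL = 0.7869 um


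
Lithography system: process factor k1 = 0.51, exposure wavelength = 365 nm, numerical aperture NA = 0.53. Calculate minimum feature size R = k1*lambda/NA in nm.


Step 1: Identify values: k1 = 0.51, lambda = 365 nm, NA = 0.53
Step 2: R = k1 * lambda / NA
R = 0.51 * 365 / 0.53
R = 351.2 nm


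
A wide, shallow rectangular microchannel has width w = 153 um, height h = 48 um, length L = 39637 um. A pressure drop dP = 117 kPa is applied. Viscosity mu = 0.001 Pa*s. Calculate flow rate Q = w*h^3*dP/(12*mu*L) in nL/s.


Step 1: Convert all dimensions to SI (meters).
w = 153e-6 m, h = 48e-6 m, L = 39637e-6 m, dP = 117e3 Pa
Step 2: Q = w * h^3 * dP / (12 * mu * L)
Q = 153e-6 * (48e-6)^3 * 117e3 / (12 * 0.001 * 39637e-6) = 4.16216202e-09 m^3/s
Step 3: Convert Q from m^3/s to nL/s (1 m^3 = 1e12 nL, so multiply by 1e12).
Q = 4162.162 nL/s


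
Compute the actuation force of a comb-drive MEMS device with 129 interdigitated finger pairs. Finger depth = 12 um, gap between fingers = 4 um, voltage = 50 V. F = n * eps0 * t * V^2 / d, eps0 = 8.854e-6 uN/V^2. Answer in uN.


Step 1: Parameters: n=129, eps0=8.854e-6 uN/V^2, t=12 um, V=50 V, d=4 um
Step 2: V^2 = 2500
Step 3: F = 129 * 8.854e-6 * 12 * 2500 / 4
F = 8.566 uN


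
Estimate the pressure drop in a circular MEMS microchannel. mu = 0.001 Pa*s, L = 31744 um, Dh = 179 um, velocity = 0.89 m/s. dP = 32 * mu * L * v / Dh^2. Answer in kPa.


Step 1: Convert to SI: L = 31744e-6 m, Dh = 179e-6 m
Step 2: dP = 32 * 0.001 * 31744e-6 * 0.89 / (179e-6)^2
Step 3: dP = 28216.01 Pa
Step 4: Convert to kPa: dP = 28.22 kPa


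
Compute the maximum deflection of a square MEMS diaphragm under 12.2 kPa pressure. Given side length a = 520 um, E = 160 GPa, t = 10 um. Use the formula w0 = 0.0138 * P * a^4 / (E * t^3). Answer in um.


Step 1: Convert pressure to compatible units (E is in GPa, so P in GPa).
P = 12.2 kPa = 12.2e-6 GPa
Step 2: Compute numerator: 0.0138 * P * a^4.
a^4 = 520^4 = 73116160000
numerator = 0.0138 * 12.2e-6 * 73116160000 = 1.231e+04
Step 3: Compute denominator: E * t^3 = 160 * 10^3 = 160000
Step 4: w0 = numerator / denominator = 1.231e+04 / 160000 = 0.0769 um


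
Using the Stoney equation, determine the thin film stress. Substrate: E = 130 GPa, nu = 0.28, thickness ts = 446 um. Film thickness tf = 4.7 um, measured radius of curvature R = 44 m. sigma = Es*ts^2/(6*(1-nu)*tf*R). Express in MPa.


Step 1: Compute numerator: Es * ts^2 = 130 * 446^2 = 25859080 (GPa*um^2)
Step 2: Compute denominator (R in um): 6*(1-nu)*tf*R = 6*0.72*4.7*44e6 = 893376000.0 (um^2)
Step 3: sigma (GPa) = 25859080 / 893376000.0 = 2.8945e-02 GPa
Step 4: Convert to MPa (x1000): sigma = 28.9 MPa


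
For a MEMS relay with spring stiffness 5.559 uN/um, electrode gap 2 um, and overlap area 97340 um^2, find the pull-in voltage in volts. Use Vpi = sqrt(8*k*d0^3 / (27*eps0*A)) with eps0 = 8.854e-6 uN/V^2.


Step 1: Compute numerator: 8 * k * d0^3 = 8 * 5.559 * 2^3 = 355.776
Step 2: Compute denominator: 27 * eps0 * A = 27 * 8.854e-6 * 97340 = 23.269906
Step 3: Vpi = sqrt(355.776 / 23.269906)
Vpi = 3.91 V


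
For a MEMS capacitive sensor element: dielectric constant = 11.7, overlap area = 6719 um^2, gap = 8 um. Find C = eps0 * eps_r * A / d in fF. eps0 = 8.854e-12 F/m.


Step 1: Convert area to m^2: A = 6719e-12 m^2
Step 2: Convert gap to m: d = 8e-6 m
Step 3: C = eps0 * eps_r * A / d
C = 8.854e-12 * 11.7 * 6719e-12 / 8e-6
Step 4: Convert to fF (multiply by 1e15).
C = 87.0 fF


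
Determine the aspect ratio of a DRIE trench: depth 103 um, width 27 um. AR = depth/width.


Step 1: AR = depth / width
Step 2: AR = 103 / 27
AR = 3.8


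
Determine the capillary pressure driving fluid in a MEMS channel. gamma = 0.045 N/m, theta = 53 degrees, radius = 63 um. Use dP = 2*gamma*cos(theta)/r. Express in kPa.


Step 1: cos(53 deg) = 0.6018
Step 2: Convert r to m: r = 63e-6 m
Step 3: dP = 2 * 0.045 * 0.6018 / 63e-6 = 859.7 Pa
Step 4: Convert Pa to kPa (divide by 1000).
dP = 0.86 kPa


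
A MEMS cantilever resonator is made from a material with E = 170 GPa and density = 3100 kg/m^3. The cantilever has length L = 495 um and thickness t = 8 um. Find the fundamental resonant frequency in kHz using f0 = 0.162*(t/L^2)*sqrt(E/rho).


Step 1: Convert units to SI.
t_SI = 8e-6 m, L_SI = 495e-6 m
Step 2: Calculate sqrt(E/rho).
sqrt(170e9 / 3100) = 7405.32 m/s
Step 3: Compute f0.
f0 = 0.162 * 8e-6 / (495e-6)^2 * 7405.32 = 39168.6 Hz = 39.17 kHz


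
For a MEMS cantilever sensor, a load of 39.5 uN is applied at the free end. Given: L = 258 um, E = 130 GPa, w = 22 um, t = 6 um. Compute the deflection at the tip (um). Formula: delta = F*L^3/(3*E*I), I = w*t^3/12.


Step 1: Calculate the second moment of area.
I = w * t^3 / 12 = 22 * 6^3 / 12 = 396.0 um^4
Step 2: Convert E to consistent units (1 GPa = 1000 uN/um^2).
E = 130 GPa = 130000 uN/um^2
Step 3: Calculate tip deflection.
delta = F * L^3 / (3 * E * I)
delta = 39.5 * 258^3 / (3 * 130000 * 396.0)
delta = 4.3923 um


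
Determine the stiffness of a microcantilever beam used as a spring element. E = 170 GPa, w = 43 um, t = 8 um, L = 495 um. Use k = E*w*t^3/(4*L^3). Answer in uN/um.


Step 1: Convert E to consistent units (1 GPa = 1000 uN/um^2).
E = 170 GPa = 170000 uN/um^2
Step 2: Compute t^3 = 8^3 = 512
Step 3: Compute L^3 = 495^3 = 121287375
Step 4: k = 170000 * 43 * 512 / (4 * 121287375)
k = 7.7146 uN/um


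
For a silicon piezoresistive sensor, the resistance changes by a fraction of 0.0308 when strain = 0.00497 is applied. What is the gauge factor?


Step 1: Identify values.
dR/R = 0.0308, strain = 0.00497
Step 2: GF = (dR/R) / strain = 0.0308 / 0.00497
GF = 6.2


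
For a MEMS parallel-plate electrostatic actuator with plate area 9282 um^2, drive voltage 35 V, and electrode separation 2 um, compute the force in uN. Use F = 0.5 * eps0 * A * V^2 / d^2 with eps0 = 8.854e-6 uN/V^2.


Step 1: Identify parameters.
eps0 = 8.854e-6 uN/V^2, A = 9282 um^2, V = 35 V, d = 2 um
Step 2: Compute V^2 = 35^2 = 1225
Step 3: Compute d^2 = 2^2 = 4
Step 4: F = 0.5 * 8.854e-6 * 9282 * 1225 / 4
F = 12.584 uN


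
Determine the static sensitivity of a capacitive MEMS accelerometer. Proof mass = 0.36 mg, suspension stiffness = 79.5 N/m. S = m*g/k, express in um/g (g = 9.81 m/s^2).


Step 1: Convert mass: m = 0.36 mg = 3.60e-07 kg
Step 2: S = m * g / k = 3.60e-07 * 9.81 / 79.5
Step 3: S = 4.44e-08 m/g
Step 4: Convert to um/g: S = 0.044 um/g


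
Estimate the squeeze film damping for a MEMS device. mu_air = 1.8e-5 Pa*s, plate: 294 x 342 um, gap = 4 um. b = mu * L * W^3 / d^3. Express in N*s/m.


Step 1: Convert to SI.
L = 294e-6 m, W = 342e-6 m, d = 4e-6 m
Step 2: W^3 = (342e-6)^3 = 4.00e-11 m^3
Step 3: d^3 = (4e-6)^3 = 6.40e-17 m^3
Step 4: b = 1.8e-5 * 294e-6 * 4.00e-11 / 6.40e-17
b = 3.31e-03 N*s/m


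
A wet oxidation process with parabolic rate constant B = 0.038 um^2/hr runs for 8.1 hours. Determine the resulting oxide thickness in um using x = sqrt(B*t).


Step 1: Compute B*t = 0.038 * 8.1 = 0.3078
Step 2: x = sqrt(0.3078)
x = 0.555 um


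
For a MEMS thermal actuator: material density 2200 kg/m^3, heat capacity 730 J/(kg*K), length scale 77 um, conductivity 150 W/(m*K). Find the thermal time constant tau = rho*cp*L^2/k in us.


Step 1: Convert L to m: L = 77e-6 m
Step 2: L^2 = (77e-6)^2 = 5.929e-09 m^2
Step 3: tau = 2200 * 730 * 5.929e-09 / 150 = 6.34798e-05 s
Step 4: Convert to microseconds (multiply by 1e6).
tau = 63.48 us


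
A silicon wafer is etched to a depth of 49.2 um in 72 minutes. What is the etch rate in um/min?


Step 1: Etch rate = depth / time
Step 2: rate = 49.2 / 72
rate = 0.683 um/min


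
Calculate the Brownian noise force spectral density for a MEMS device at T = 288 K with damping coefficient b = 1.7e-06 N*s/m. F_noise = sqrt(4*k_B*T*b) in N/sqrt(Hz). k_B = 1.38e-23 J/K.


Step 1: Compute 4 * k_B * T * b
= 4 * 1.38e-23 * 288 * 1.7e-06
= 2.7026e-26 N^2/Hz
Step 2: F_noise = sqrt(2.7026e-26)
F_noise = 1.64e-13 N/sqrt(Hz)


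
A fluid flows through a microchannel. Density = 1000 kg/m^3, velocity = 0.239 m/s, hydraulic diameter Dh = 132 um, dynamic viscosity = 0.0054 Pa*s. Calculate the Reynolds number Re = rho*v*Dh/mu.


Step 1: Convert Dh to meters: Dh = 132e-6 m
Step 2: Re = rho * v * Dh / mu
Re = 1000 * 0.239 * 132e-6 / 0.0054
Re = 5.842


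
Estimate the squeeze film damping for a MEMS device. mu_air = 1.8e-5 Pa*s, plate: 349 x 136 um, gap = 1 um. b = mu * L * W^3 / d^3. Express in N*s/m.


Step 1: Convert to SI.
L = 349e-6 m, W = 136e-6 m, d = 1e-6 m
Step 2: W^3 = (136e-6)^3 = 2.52e-12 m^3
Step 3: d^3 = (1e-6)^3 = 1.00e-18 m^3
Step 4: b = 1.8e-5 * 349e-6 * 2.52e-12 / 1.00e-18
b = 1.58e-02 N*s/m


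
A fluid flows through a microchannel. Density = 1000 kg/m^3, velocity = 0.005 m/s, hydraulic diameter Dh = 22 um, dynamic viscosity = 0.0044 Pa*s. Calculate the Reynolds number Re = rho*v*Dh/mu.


Step 1: Convert Dh to meters: Dh = 22e-6 m
Step 2: Re = rho * v * Dh / mu
Re = 1000 * 0.005 * 22e-6 / 0.0044
Re = 0.025


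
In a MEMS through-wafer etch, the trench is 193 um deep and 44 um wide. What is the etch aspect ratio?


Step 1: AR = depth / width
Step 2: AR = 193 / 44
AR = 4.4


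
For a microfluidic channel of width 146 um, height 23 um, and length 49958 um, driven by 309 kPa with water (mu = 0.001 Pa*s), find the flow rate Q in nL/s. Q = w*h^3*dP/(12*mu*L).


Step 1: Convert all dimensions to SI (meters).
w = 146e-6 m, h = 23e-6 m, L = 49958e-6 m, dP = 309e3 Pa
Step 2: Q = w * h^3 * dP / (12 * mu * L)
Q = 146e-6 * (23e-6)^3 * 309e3 / (12 * 0.001 * 49958e-6) = 9.1560584e-10 m^3/s
Step 3: Convert Q from m^3/s to nL/s (1 m^3 = 1e12 nL, so multiply by 1e12).
Q = 915.606 nL/s


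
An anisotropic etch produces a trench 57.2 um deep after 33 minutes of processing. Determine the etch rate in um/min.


Step 1: Etch rate = depth / time
Step 2: rate = 57.2 / 33
rate = 1.733 um/min


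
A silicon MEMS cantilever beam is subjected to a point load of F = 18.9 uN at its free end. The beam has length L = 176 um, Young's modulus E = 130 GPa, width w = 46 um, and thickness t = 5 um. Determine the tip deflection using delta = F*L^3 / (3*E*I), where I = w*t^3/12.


Step 1: Calculate the second moment of area.
I = w * t^3 / 12 = 46 * 5^3 / 12 = 479.1667 um^4
Step 2: Convert E to consistent units (1 GPa = 1000 uN/um^2).
E = 130 GPa = 130000 uN/um^2
Step 3: Calculate tip deflection.
delta = F * L^3 / (3 * E * I)
delta = 18.9 * 176^3 / (3 * 130000 * 479.1667)
delta = 0.5514 um


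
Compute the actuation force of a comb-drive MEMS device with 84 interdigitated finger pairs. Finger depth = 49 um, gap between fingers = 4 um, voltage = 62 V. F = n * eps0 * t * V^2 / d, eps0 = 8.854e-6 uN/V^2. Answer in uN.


Step 1: Parameters: n=84, eps0=8.854e-6 uN/V^2, t=49 um, V=62 V, d=4 um
Step 2: V^2 = 3844
Step 3: F = 84 * 8.854e-6 * 49 * 3844 / 4
F = 35.022 uN


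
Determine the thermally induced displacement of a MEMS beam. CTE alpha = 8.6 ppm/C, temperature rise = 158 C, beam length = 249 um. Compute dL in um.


Step 1: Convert CTE: alpha = 8.6 ppm/C = 8.6e-6 /C
Step 2: dL = 8.6e-6 * 158 * 249
dL = 0.3383 um


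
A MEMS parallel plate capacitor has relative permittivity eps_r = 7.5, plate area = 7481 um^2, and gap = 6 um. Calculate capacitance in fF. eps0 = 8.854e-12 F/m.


Step 1: Convert area to m^2: A = 7481e-12 m^2
Step 2: Convert gap to m: d = 6e-6 m
Step 3: C = eps0 * eps_r * A / d
C = 8.854e-12 * 7.5 * 7481e-12 / 6e-6
Step 4: Convert to fF (multiply by 1e15).
C = 82.8 fF


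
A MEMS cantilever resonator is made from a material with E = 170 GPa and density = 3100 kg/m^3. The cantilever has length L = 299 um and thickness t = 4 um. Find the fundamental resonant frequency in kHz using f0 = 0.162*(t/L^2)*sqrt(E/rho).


Step 1: Convert units to SI.
t_SI = 4e-6 m, L_SI = 299e-6 m
Step 2: Calculate sqrt(E/rho).
sqrt(170e9 / 3100) = 7405.32 m/s
Step 3: Compute f0.
f0 = 0.162 * 4e-6 / (299e-6)^2 * 7405.32 = 53675.5 Hz = 53.68 kHz


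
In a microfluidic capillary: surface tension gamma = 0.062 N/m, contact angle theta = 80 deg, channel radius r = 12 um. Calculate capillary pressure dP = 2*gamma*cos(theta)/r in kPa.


Step 1: cos(80 deg) = 0.1736
Step 2: Convert r to m: r = 12e-6 m
Step 3: dP = 2 * 0.062 * 0.1736 / 12e-6 = 1793.9 Pa
Step 4: Convert Pa to kPa (divide by 1000).
dP = 1.79 kPa


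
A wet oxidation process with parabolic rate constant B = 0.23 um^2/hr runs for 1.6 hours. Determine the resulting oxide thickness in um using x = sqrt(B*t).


Step 1: Compute B*t = 0.23 * 1.6 = 0.368
Step 2: x = sqrt(0.368)
x = 0.607 um


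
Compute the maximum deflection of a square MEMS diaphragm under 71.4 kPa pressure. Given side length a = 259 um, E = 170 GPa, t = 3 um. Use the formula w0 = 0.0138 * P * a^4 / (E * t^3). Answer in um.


Step 1: Convert pressure to compatible units (E is in GPa, so P in GPa).
P = 71.4 kPa = 71.4e-6 GPa
Step 2: Compute numerator: 0.0138 * P * a^4.
a^4 = 259^4 = 4499860561
numerator = 0.0138 * 71.4e-6 * 4499860561 = 4.4338e+03
Step 3: Compute denominator: E * t^3 = 170 * 3^3 = 4590
Step 4: w0 = numerator / denominator = 4.4338e+03 / 4590 = 0.966 um


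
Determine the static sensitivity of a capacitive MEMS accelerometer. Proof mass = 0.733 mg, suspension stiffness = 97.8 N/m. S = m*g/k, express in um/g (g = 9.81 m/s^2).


Step 1: Convert mass: m = 0.733 mg = 7.33e-07 kg
Step 2: S = m * g / k = 7.33e-07 * 9.81 / 97.8
Step 3: S = 7.35e-08 m/g
Step 4: Convert to um/g: S = 0.074 um/g


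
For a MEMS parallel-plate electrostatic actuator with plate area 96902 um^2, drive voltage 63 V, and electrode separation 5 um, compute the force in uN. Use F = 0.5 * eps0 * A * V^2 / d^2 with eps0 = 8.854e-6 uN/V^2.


Step 1: Identify parameters.
eps0 = 8.854e-6 uN/V^2, A = 96902 um^2, V = 63 V, d = 5 um
Step 2: Compute V^2 = 63^2 = 3969
Step 3: Compute d^2 = 5^2 = 25
Step 4: F = 0.5 * 8.854e-6 * 96902 * 3969 / 25
F = 68.106 uN


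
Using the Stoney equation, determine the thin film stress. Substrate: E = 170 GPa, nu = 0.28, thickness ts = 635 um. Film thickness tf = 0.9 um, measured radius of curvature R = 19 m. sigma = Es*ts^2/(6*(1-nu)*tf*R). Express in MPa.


Step 1: Compute numerator: Es * ts^2 = 170 * 635^2 = 68548250 (GPa*um^2)
Step 2: Compute denominator (R in um): 6*(1-nu)*tf*R = 6*0.72*0.9*19e6 = 73872000.0 (um^2)
Step 3: sigma (GPa) = 68548250 / 73872000.0 = 9.27933e-01 GPa
Step 4: Convert to MPa (x1000): sigma = 927.9 MPa


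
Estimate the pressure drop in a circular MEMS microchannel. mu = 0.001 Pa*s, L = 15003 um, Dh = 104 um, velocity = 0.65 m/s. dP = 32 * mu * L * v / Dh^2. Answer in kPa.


Step 1: Convert to SI: L = 15003e-6 m, Dh = 104e-6 m
Step 2: dP = 32 * 0.001 * 15003e-6 * 0.65 / (104e-6)^2
Step 3: dP = 28851.92 Pa
Step 4: Convert to kPa: dP = 28.85 kPa


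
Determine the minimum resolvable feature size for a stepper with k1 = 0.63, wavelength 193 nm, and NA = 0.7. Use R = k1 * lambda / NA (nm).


Step 1: Identify values: k1 = 0.63, lambda = 193 nm, NA = 0.7
Step 2: R = k1 * lambda / NA
R = 0.63 * 193 / 0.7
R = 173.7 nm


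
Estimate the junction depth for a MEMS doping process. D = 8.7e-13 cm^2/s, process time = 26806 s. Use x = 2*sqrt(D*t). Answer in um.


Step 1: Compute D*t = 8.7e-13 * 26806 = 2.332122e-08 cm^2
Step 2: sqrt(D*t) = 1.52713e-04 cm
Step 3: x = 2 * 1.52713e-04 cm = 3.05426e-04 cm
Step 4: Convert to um (1 cm = 1e4 um): x = 3.054 um


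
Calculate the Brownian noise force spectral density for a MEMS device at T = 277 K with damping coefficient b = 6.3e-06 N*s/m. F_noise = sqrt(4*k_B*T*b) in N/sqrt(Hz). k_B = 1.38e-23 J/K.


Step 1: Compute 4 * k_B * T * b
= 4 * 1.38e-23 * 277 * 6.3e-06
= 9.6330e-26 N^2/Hz
Step 2: F_noise = sqrt(9.6330e-26)
F_noise = 3.10e-13 N/sqrt(Hz)


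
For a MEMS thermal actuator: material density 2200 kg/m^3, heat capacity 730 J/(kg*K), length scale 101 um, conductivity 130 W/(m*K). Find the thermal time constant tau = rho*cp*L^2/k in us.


Step 1: Convert L to m: L = 101e-6 m
Step 2: L^2 = (101e-6)^2 = 1.0201e-08 m^2
Step 3: tau = 2200 * 730 * 1.0201e-08 / 130 = 1.2602158e-04 s
Step 4: Convert to microseconds (multiply by 1e6).
tau = 126.022 us


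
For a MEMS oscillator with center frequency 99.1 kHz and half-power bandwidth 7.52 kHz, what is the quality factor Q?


Step 1: Q = f0 / bandwidth
Step 2: Q = 99.1 / 7.52
Q = 13.2


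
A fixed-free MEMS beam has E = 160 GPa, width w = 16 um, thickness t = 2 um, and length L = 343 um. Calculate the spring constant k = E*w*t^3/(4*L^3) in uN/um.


Step 1: Convert E to consistent units (1 GPa = 1000 uN/um^2).
E = 160 GPa = 160000 uN/um^2
Step 2: Compute t^3 = 2^3 = 8
Step 3: Compute L^3 = 343^3 = 40353607
Step 4: k = 160000 * 16 * 8 / (4 * 40353607)
k = 0.1269 uN/um


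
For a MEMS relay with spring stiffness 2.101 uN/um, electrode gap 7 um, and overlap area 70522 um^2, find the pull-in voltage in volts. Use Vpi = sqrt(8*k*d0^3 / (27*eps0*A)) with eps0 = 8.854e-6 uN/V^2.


Step 1: Compute numerator: 8 * k * d0^3 = 8 * 2.101 * 7^3 = 5765.144
Step 2: Compute denominator: 27 * eps0 * A = 27 * 8.854e-6 * 70522 = 16.858848
Step 3: Vpi = sqrt(5765.144 / 16.858848)
Vpi = 18.49 V


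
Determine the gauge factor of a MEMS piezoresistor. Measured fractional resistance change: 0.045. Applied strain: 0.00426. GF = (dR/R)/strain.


Step 1: Identify values.
dR/R = 0.045, strain = 0.00426
Step 2: GF = (dR/R) / strain = 0.045 / 0.00426
GF = 10.6


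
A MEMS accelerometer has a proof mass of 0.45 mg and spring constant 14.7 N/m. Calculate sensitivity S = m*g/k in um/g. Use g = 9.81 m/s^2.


Step 1: Convert mass: m = 0.45 mg = 4.50e-07 kg
Step 2: S = m * g / k = 4.50e-07 * 9.81 / 14.7
Step 3: S = 3.00e-07 m/g
Step 4: Convert to um/g: S = 0.3 um/g


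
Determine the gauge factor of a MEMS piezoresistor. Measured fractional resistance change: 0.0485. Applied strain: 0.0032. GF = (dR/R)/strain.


Step 1: Identify values.
dR/R = 0.0485, strain = 0.0032
Step 2: GF = (dR/R) / strain = 0.0485 / 0.0032
GF = 15.2


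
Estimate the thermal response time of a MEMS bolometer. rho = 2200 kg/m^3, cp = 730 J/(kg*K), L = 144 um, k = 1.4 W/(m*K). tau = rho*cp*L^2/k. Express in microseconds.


Step 1: Convert L to m: L = 144e-6 m
Step 2: L^2 = (144e-6)^2 = 2.0736e-08 m^2
Step 3: tau = 2200 * 730 * 2.0736e-08 / 1.4 = 2.378715429e-02 s
Step 4: Convert to microseconds (multiply by 1e6).
tau = 23787.154 us


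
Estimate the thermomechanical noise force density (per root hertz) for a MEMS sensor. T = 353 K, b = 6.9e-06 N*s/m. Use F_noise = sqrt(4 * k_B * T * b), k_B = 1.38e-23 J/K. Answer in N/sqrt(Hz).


Step 1: Compute 4 * k_B * T * b
= 4 * 1.38e-23 * 353 * 6.9e-06
= 1.3445e-25 N^2/Hz
Step 2: F_noise = sqrt(1.3445e-25)
F_noise = 3.67e-13 N/sqrt(Hz)


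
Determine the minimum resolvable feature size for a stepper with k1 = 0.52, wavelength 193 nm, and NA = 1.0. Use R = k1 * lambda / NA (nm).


Step 1: Identify values: k1 = 0.52, lambda = 193 nm, NA = 1.0
Step 2: R = k1 * lambda / NA
R = 0.52 * 193 / 1.0
R = 100.4 nm


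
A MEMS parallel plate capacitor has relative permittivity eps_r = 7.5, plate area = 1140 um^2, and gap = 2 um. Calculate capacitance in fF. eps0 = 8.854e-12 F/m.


Step 1: Convert area to m^2: A = 1140e-12 m^2
Step 2: Convert gap to m: d = 2e-6 m
Step 3: C = eps0 * eps_r * A / d
C = 8.854e-12 * 7.5 * 1140e-12 / 2e-6
Step 4: Convert to fF (multiply by 1e15).
C = 37.85 fF


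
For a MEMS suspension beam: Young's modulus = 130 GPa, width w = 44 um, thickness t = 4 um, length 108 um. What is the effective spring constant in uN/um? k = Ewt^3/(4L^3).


Step 1: Convert E to consistent units (1 GPa = 1000 uN/um^2).
E = 130 GPa = 130000 uN/um^2
Step 2: Compute t^3 = 4^3 = 64
Step 3: Compute L^3 = 108^3 = 1259712
Step 4: k = 130000 * 44 * 64 / (4 * 1259712)
k = 72.6515 uN/um


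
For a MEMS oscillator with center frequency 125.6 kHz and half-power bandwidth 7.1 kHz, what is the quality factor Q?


Step 1: Q = f0 / bandwidth
Step 2: Q = 125.6 / 7.1
Q = 17.7


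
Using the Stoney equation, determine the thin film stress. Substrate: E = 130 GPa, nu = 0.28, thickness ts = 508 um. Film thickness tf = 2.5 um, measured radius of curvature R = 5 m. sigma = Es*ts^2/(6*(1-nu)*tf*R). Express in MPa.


Step 1: Compute numerator: Es * ts^2 = 130 * 508^2 = 33548320 (GPa*um^2)
Step 2: Compute denominator (R in um): 6*(1-nu)*tf*R = 6*0.72*2.5*5e6 = 54000000.0 (um^2)
Step 3: sigma (GPa) = 33548320 / 54000000.0 = 6.21265e-01 GPa
Step 4: Convert to MPa (x1000): sigma = 621.3 MPa


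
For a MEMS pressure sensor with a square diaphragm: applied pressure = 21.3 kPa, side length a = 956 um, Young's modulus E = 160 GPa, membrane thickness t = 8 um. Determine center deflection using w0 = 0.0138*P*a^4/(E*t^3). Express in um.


Step 1: Convert pressure to compatible units (E is in GPa, so P in GPa).
P = 21.3 kPa = 21.3e-6 GPa
Step 2: Compute numerator: 0.0138 * P * a^4.
a^4 = 956^4 = 835279012096
numerator = 0.0138 * 21.3e-6 * 835279012096 = 2.455219e+05
Step 3: Compute denominator: E * t^3 = 160 * 8^3 = 81920
Step 4: w0 = numerator / denominator = 2.455219e+05 / 81920 = 2.9971 um


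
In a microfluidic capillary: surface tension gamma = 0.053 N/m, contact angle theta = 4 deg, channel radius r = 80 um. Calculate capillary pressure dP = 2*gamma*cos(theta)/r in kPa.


Step 1: cos(4 deg) = 0.9976
Step 2: Convert r to m: r = 80e-6 m
Step 3: dP = 2 * 0.053 * 0.9976 / 80e-6 = 1321.8 Pa
Step 4: Convert Pa to kPa (divide by 1000).
dP = 1.32 kPa


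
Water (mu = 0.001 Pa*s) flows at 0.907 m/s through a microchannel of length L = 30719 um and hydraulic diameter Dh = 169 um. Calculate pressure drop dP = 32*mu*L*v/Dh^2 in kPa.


Step 1: Convert to SI: L = 30719e-6 m, Dh = 169e-6 m
Step 2: dP = 32 * 0.001 * 30719e-6 * 0.907 / (169e-6)^2
Step 3: dP = 31216.98 Pa
Step 4: Convert to kPa: dP = 31.22 kPa


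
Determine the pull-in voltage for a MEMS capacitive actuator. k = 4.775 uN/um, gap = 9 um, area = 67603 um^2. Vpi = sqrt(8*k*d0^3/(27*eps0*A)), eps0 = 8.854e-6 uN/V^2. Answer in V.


Step 1: Compute numerator: 8 * k * d0^3 = 8 * 4.775 * 9^3 = 27847.8
Step 2: Compute denominator: 27 * eps0 * A = 27 * 8.854e-6 * 67603 = 16.161038
Step 3: Vpi = sqrt(27847.8 / 16.161038)
Vpi = 41.51 V


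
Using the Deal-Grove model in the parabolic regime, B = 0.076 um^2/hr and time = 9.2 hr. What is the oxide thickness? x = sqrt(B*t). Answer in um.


Step 1: Compute B*t = 0.076 * 9.2 = 0.6992
Step 2: x = sqrt(0.6992)
x = 0.836 um


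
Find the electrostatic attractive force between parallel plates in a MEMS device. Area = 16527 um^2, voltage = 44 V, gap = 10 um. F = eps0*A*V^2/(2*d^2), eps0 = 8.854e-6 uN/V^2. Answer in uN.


Step 1: Identify parameters.
eps0 = 8.854e-6 uN/V^2, A = 16527 um^2, V = 44 V, d = 10 um
Step 2: Compute V^2 = 44^2 = 1936
Step 3: Compute d^2 = 10^2 = 100
Step 4: F = 0.5 * 8.854e-6 * 16527 * 1936 / 100
F = 1.416 uN


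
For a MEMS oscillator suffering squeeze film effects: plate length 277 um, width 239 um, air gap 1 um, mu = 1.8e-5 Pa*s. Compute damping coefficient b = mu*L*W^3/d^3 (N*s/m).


Step 1: Convert to SI.
L = 277e-6 m, W = 239e-6 m, d = 1e-6 m
Step 2: W^3 = (239e-6)^3 = 1.37e-11 m^3
Step 3: d^3 = (1e-6)^3 = 1.00e-18 m^3
Step 4: b = 1.8e-5 * 277e-6 * 1.37e-11 / 1.00e-18
b = 6.81e-02 N*s/m


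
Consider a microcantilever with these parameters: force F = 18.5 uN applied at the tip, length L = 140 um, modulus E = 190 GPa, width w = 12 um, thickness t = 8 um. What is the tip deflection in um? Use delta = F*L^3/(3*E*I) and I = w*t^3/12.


Step 1: Calculate the second moment of area.
I = w * t^3 / 12 = 12 * 8^3 / 12 = 512.0 um^4
Step 2: Convert E to consistent units (1 GPa = 1000 uN/um^2).
E = 190 GPa = 190000 uN/um^2
Step 3: Calculate tip deflection.
delta = F * L^3 / (3 * E * I)
delta = 18.5 * 140^3 / (3 * 190000 * 512.0)
delta = 0.1739 um


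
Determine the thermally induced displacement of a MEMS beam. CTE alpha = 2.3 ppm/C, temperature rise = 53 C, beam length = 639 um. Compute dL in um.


Step 1: Convert CTE: alpha = 2.3 ppm/C = 2.3e-6 /C
Step 2: dL = 2.3e-6 * 53 * 639
dL = 0.0779 um


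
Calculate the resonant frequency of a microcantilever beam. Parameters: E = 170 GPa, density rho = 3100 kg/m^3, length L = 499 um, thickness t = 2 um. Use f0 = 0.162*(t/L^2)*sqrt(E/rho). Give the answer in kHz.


Step 1: Convert units to SI.
t_SI = 2e-6 m, L_SI = 499e-6 m
Step 2: Calculate sqrt(E/rho).
sqrt(170e9 / 3100) = 7405.32 m/s
Step 3: Compute f0.
f0 = 0.162 * 2e-6 / (499e-6)^2 * 7405.32 = 9635.8 Hz = 9.64 kHz


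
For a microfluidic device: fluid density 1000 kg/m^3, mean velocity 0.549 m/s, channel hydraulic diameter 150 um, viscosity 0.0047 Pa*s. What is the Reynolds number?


Step 1: Convert Dh to meters: Dh = 150e-6 m
Step 2: Re = rho * v * Dh / mu
Re = 1000 * 0.549 * 150e-6 / 0.0047
Re = 17.521


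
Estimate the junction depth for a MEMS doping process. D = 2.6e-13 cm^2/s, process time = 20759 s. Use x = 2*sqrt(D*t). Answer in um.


Step 1: Compute D*t = 2.6e-13 * 20759 = 5.39734e-09 cm^2
Step 2: sqrt(D*t) = 7.34666e-05 cm
Step 3: x = 2 * 7.34666e-05 cm = 1.469332e-04 cm
Step 4: Convert to um (1 cm = 1e4 um): x = 1.469 um


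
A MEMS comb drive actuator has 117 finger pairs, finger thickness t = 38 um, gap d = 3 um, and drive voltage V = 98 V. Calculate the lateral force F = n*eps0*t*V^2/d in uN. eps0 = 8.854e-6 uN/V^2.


Step 1: Parameters: n=117, eps0=8.854e-6 uN/V^2, t=38 um, V=98 V, d=3 um
Step 2: V^2 = 9604
Step 3: F = 117 * 8.854e-6 * 38 * 9604 / 3
F = 126.02 uN


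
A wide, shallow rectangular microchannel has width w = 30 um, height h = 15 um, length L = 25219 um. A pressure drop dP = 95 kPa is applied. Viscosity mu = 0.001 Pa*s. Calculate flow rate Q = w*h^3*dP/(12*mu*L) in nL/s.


Step 1: Convert all dimensions to SI (meters).
w = 30e-6 m, h = 15e-6 m, L = 25219e-6 m, dP = 95e3 Pa
Step 2: Q = w * h^3 * dP / (12 * mu * L)
Q = 30e-6 * (15e-6)^3 * 95e3 / (12 * 0.001 * 25219e-6) = 3.178407e-11 m^3/s
Step 3: Convert Q from m^3/s to nL/s (1 m^3 = 1e12 nL, so multiply by 1e12).
Q = 31.784 nL/s


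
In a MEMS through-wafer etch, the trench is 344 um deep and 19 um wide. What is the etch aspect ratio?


Step 1: AR = depth / width
Step 2: AR = 344 / 19
AR = 18.1


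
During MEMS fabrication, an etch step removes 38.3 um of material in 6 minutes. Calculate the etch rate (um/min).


Step 1: Etch rate = depth / time
Step 2: rate = 38.3 / 6
rate = 6.383 um/min


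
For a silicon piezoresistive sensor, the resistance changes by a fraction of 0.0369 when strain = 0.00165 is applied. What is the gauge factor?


Step 1: Identify values.
dR/R = 0.0369, strain = 0.00165
Step 2: GF = (dR/R) / strain = 0.0369 / 0.00165
GF = 22.4


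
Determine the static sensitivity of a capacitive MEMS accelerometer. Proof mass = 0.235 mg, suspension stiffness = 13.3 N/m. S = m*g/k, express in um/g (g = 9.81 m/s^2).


Step 1: Convert mass: m = 0.235 mg = 2.35e-07 kg
Step 2: S = m * g / k = 2.35e-07 * 9.81 / 13.3
Step 3: S = 1.73e-07 m/g
Step 4: Convert to um/g: S = 0.173 um/g


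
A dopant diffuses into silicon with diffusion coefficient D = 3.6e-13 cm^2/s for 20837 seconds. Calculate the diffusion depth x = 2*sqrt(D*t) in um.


Step 1: Compute D*t = 3.6e-13 * 20837 = 7.50132e-09 cm^2
Step 2: sqrt(D*t) = 8.66102e-05 cm
Step 3: x = 2 * 8.66102e-05 cm = 1.732204e-04 cm
Step 4: Convert to um (1 cm = 1e4 um): x = 1.732 um


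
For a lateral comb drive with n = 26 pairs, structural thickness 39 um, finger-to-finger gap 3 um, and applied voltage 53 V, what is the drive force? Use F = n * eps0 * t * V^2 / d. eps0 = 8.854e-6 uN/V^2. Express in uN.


Step 1: Parameters: n=26, eps0=8.854e-6 uN/V^2, t=39 um, V=53 V, d=3 um
Step 2: V^2 = 2809
Step 3: F = 26 * 8.854e-6 * 39 * 2809 / 3
F = 8.406 uN


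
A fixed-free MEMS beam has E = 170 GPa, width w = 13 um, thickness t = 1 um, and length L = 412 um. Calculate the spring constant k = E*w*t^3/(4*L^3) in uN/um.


Step 1: Convert E to consistent units (1 GPa = 1000 uN/um^2).
E = 170 GPa = 170000 uN/um^2
Step 2: Compute t^3 = 1^3 = 1
Step 3: Compute L^3 = 412^3 = 69934528
Step 4: k = 170000 * 13 * 1 / (4 * 69934528)
k = 0.0079 uN/um


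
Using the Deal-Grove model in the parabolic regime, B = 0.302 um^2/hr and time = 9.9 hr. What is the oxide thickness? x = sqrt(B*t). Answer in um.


Step 1: Compute B*t = 0.302 * 9.9 = 2.9898
Step 2: x = sqrt(2.9898)
x = 1.729 um


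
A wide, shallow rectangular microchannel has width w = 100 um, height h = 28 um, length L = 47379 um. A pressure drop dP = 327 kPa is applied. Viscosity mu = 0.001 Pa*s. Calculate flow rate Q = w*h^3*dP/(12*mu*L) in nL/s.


Step 1: Convert all dimensions to SI (meters).
w = 100e-6 m, h = 28e-6 m, L = 47379e-6 m, dP = 327e3 Pa
Step 2: Q = w * h^3 * dP / (12 * mu * L)
Q = 100e-6 * (28e-6)^3 * 327e3 / (12 * 0.001 * 47379e-6) = 1.2625678e-09 m^3/s
Step 3: Convert Q from m^3/s to nL/s (1 m^3 = 1e12 nL, so multiply by 1e12).
Q = 1262.568 nL/s


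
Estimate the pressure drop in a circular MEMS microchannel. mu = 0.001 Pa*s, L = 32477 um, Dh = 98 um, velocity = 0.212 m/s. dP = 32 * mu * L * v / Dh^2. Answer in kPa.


Step 1: Convert to SI: L = 32477e-6 m, Dh = 98e-6 m
Step 2: dP = 32 * 0.001 * 32477e-6 * 0.212 / (98e-6)^2
Step 3: dP = 22940.85 Pa
Step 4: Convert to kPa: dP = 22.94 kPa


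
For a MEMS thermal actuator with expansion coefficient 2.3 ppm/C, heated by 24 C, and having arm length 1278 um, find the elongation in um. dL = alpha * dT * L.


Step 1: Convert CTE: alpha = 2.3 ppm/C = 2.3e-6 /C
Step 2: dL = 2.3e-6 * 24 * 1278
dL = 0.0705 um


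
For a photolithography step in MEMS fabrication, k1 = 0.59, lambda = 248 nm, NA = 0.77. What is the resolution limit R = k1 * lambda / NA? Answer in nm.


Step 1: Identify values: k1 = 0.59, lambda = 248 nm, NA = 0.77
Step 2: R = k1 * lambda / NA
R = 0.59 * 248 / 0.77
R = 190.0 nm


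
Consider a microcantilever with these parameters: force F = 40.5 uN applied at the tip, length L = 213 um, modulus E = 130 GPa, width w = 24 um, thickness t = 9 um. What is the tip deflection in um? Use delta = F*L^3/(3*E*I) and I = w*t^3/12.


Step 1: Calculate the second moment of area.
I = w * t^3 / 12 = 24 * 9^3 / 12 = 1458.0 um^4
Step 2: Convert E to consistent units (1 GPa = 1000 uN/um^2).
E = 130 GPa = 130000 uN/um^2
Step 3: Calculate tip deflection.
delta = F * L^3 / (3 * E * I)
delta = 40.5 * 213^3 / (3 * 130000 * 1458.0)
delta = 0.6883 um


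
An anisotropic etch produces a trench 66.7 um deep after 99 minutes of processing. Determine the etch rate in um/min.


Step 1: Etch rate = depth / time
Step 2: rate = 66.7 / 99
rate = 0.674 um/min


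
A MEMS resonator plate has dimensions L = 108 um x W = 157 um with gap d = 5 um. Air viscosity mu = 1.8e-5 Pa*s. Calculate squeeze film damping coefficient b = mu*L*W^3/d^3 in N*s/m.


Step 1: Convert to SI.
L = 108e-6 m, W = 157e-6 m, d = 5e-6 m
Step 2: W^3 = (157e-6)^3 = 3.87e-12 m^3
Step 3: d^3 = (5e-6)^3 = 1.25e-16 m^3
Step 4: b = 1.8e-5 * 108e-6 * 3.87e-12 / 1.25e-16
b = 6.02e-05 N*s/m


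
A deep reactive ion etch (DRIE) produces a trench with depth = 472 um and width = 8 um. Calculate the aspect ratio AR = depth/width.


Step 1: AR = depth / width
Step 2: AR = 472 / 8
AR = 59.0
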